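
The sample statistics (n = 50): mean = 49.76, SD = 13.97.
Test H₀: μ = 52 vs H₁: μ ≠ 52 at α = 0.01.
One-sample t-test:
H₀: μ = 52
H₁: μ ≠ 52
df = n - 1 = 49
t = (x̄ - μ₀) / (s/√n) = (49.76 - 52) / (13.97/√50) = -1.134
p-value = 0.2624

Since p-value > α = 0.01, we fail to reject H₀.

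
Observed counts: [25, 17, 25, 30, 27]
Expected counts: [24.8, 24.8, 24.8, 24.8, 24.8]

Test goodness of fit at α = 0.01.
Chi-square goodness of fit test:
H₀: observed counts match expected distribution
H₁: observed counts differ from expected distribution
df = k - 1 = 4
χ² = Σ(O - E)²/E
   = (25 - 24.8)²/24.8 + (17 - 24.8)²/24.8 + (25 - 24.8)²/24.8 + (30 - 24.8)²/24.8 + (27 - 24.8)²/24.8
   = 0.002 + 2.453 + 0.002 + 1.090 + 0.195
   = 3.74
p-value = 0.4421

Since p-value > α = 0.01, we fail to reject H₀.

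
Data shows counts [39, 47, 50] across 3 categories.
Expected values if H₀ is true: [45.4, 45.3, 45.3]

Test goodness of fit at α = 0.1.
Chi-square goodness of fit test:
H₀: observed counts match expected distribution
H₁: observed counts differ from expected distribution
df = k - 1 = 2
χ² = Σ(O - E)²/E
   = (39 - 45.4)²/45.4 + (47 - 45.3)²/45.3 + (50 - 45.3)²/45.3
   = 0.902 + 0.064 + 0.488
   = 1.45
p-value = 0.4834

Since p-value > α = 0.1, we fail to reject H₀.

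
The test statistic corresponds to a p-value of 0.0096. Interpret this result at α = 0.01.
Since p = 0.0096 < α = 0.01, reject H₀.
There is sufficient evidence to reject the null hypothesis; the result is statistically significant at the 0.01 level.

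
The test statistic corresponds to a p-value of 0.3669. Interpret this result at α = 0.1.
Since p = 0.3669 > α = 0.1, fail to reject H₀.
There is insufficient evidence to reject the null hypothesis; the result is not statistically significant at the 0.1 level.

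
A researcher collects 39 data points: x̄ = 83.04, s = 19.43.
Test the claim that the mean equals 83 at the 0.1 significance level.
One-sample t-test:
H₀: μ = 83
H₁: μ ≠ 83
df = n - 1 = 38
t = (x̄ - μ₀) / (s/√n) = (83.04 - 83) / (19.43/√39) = 0.013
p-value = 0.9898

Since p-value > α = 0.1, we fail to reject H₀.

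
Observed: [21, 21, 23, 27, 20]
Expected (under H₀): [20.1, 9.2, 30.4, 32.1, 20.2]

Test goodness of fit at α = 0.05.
Chi-square goodness of fit test:
H₀: observed counts match expected distribution
H₁: observed counts differ from expected distribution
df = k - 1 = 4
χ² = Σ(O - E)²/E
   = (21 - 20.1)²/20.1 + (21 - 9.2)²/9.2 + (23 - 30.4)²/30.4 + (27 - 32.1)²/32.1 + (20 - 20.2)²/20.2
   = 0.040 + 15.135 + 1.801 + 0.810 + 0.002
   = 17.79
p-value = 0.0014

Since p-value < α = 0.05, we reject H₀.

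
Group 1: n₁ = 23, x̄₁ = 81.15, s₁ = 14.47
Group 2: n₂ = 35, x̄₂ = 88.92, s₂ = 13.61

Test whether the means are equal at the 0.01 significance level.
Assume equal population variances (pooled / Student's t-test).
Student's two-sample t-test (equal variances):
H₀: μ₁ = μ₂
H₁: μ₁ ≠ μ₂
df = n₁ + n₂ - 2 = 56
Pooled variance s_p² = [(n₁-1)s₁² + (n₂-1)s₂²] / (n₁ + n₂ - 2) = [(22)(14.47²) + (34)(13.61²)] / 56 = 194.7191
SE = √(s_p²(1/n₁ + 1/n₂)) = √(194.7191 × (1/23 + 1/35)) = 3.7456
t = (x̄₁ - x̄₂) / SE = (81.15 - 88.92) / 3.7456 = -7.77 / 3.7456 = -2.074
p-value = 0.0426

Since p-value > α = 0.01, we fail to reject H₀.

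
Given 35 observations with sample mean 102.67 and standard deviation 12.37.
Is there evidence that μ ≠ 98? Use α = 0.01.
One-sample t-test:
H₀: μ = 98
H₁: μ ≠ 98
df = n - 1 = 34
t = (x̄ - μ₀) / (s/√n) = (102.67 - 98) / (12.37/√35) = 2.233
p-value = 0.0322

Since p-value > α = 0.01, we fail to reject H₀.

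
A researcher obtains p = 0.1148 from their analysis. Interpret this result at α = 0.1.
Since p = 0.1148 > α = 0.1, fail to reject H₀.
There is insufficient evidence to reject the null hypothesis; the result is not statistically significant at the 0.1 level.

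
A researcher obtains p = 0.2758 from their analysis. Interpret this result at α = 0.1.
Since p = 0.2758 > α = 0.1, fail to reject H₀.
There is insufficient evidence to reject the null hypothesis; the result is not statistically significant at the 0.1 level.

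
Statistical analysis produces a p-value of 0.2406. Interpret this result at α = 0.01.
Since p = 0.2406 > α = 0.01, fail to reject H₀.
There is insufficient evidence to reject the null hypothesis; the result is not statistically significant at the 0.01 level.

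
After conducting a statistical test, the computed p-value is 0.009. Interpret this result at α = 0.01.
Since p = 0.009 < α = 0.01, reject H₀.
There is sufficient evidence to reject the null hypothesis; the result is statistically significant at the 0.01 level.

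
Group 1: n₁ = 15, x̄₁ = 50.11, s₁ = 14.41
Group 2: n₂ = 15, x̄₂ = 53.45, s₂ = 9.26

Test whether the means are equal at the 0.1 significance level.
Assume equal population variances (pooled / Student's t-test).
Student's two-sample t-test (equal variances):
H₀: μ₁ = μ₂
H₁: μ₁ ≠ μ₂
df = n₁ + n₂ - 2 = 28
Pooled variance s_p² = [(n₁-1)s₁² + (n₂-1)s₂²] / (n₁ + n₂ - 2) = [(14)(14.41²) + (14)(9.26²)] / 28 = 146.6979
SE = √(s_p²(1/n₁ + 1/n₂)) = √(146.6979 × (1/15 + 1/15)) = 4.4226
t = (x̄₁ - x̄₂) / SE = (50.11 - 53.45) / 4.4226 = -3.34 / 4.4226 = -0.755
p-value = 0.4564

Since p-value > α = 0.1, we fail to reject H₀.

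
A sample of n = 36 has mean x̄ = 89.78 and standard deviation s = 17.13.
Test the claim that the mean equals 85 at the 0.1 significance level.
One-sample t-test:
H₀: μ = 85
H₁: μ ≠ 85
df = n - 1 = 35
t = (x̄ - μ₀) / (s/√n) = (89.78 - 85) / (17.13/√36) = 1.674
p-value = 0.1030

Since p-value > α = 0.1, we fail to reject H₀.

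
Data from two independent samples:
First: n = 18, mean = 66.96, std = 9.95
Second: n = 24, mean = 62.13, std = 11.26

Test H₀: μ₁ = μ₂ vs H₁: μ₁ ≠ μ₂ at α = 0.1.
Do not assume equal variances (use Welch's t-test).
Welch's two-sample t-test:
H₀: μ₁ = μ₂
H₁: μ₁ ≠ μ₂
s₁²/n₁ = 9.95²/18 = 5.5001,  s₂²/n₂ = 11.26²/24 = 5.2828
SE = √(s₁²/n₁ + s₂²/n₂) = √(5.5001 + 5.2828) = 3.2837
df (Welch-Satterthwaite) = (s₁²/n₁ + s₂²/n₂)² / [(s₁²/n₁)²/(n₁-1) + (s₂²/n₂)²/(n₂-1)] ≈ 38.85
t = (x̄₁ - x̄₂) / SE = (66.96 - 62.13) / 3.2837 = 4.83 / 3.2837 = 1.471
p-value = 0.1494

Since p-value > α = 0.1, we fail to reject H₀.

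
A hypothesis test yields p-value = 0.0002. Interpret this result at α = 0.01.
Since p = 0.0002 < α = 0.01, reject H₀.
There is sufficient evidence to reject the null hypothesis; the result is statistically significant at the 0.01 level.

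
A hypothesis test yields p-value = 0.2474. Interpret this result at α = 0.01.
Since p = 0.2474 > α = 0.01, fail to reject H₀.
There is insufficient evidence to reject the null hypothesis; the result is not statistically significant at the 0.01 level.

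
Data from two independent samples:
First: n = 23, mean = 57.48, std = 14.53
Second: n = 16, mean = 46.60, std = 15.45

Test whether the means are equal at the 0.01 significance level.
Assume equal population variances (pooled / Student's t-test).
Student's two-sample t-test (equal variances):
H₀: μ₁ = μ₂
H₁: μ₁ ≠ μ₂
df = n₁ + n₂ - 2 = 37
Pooled variance s_p² = [(n₁-1)s₁² + (n₂-1)s₂²] / (n₁ + n₂ - 2) = [(22)(14.53²) + (15)(15.45²)] / 37 = 222.3026
SE = √(s_p²(1/n₁ + 1/n₂)) = √(222.3026 × (1/23 + 1/16)) = 4.8538
t = (x̄₁ - x̄₂) / SE = (57.48 - 46.60) / 4.8538 = 10.88 / 4.8538 = 2.242
p-value = 0.0311

Since p-value > α = 0.01, we fail to reject H₀.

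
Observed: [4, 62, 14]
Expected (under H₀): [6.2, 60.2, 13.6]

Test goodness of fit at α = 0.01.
Chi-square goodness of fit test:
H₀: observed counts match expected distribution
H₁: observed counts differ from expected distribution
df = k - 1 = 2
χ² = Σ(O - E)²/E
   = (4 - 6.2)²/6.2 + (62 - 60.2)²/60.2 + (14 - 13.6)²/13.6
   = 0.781 + 0.054 + 0.012
   = 0.85
p-value = 0.6550

Since p-value > α = 0.01, we fail to reject H₀.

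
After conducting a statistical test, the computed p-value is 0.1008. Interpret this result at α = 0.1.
Since p = 0.1008 > α = 0.1, fail to reject H₀.
There is insufficient evidence to reject the null hypothesis; the result is not statistically significant at the 0.1 level.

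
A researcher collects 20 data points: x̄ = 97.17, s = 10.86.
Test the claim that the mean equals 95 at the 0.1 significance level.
One-sample t-test:
H₀: μ = 95
H₁: μ ≠ 95
df = n - 1 = 19
t = (x̄ - μ₀) / (s/√n) = (97.17 - 95) / (10.86/√20) = 0.894
p-value = 0.3827

Since p-value > α = 0.1, we fail to reject H₀.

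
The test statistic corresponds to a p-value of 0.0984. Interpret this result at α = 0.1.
Since p = 0.0984 < α = 0.1, reject H₀.
There is sufficient evidence to reject the null hypothesis; the result is statistically significant at the 0.1 level.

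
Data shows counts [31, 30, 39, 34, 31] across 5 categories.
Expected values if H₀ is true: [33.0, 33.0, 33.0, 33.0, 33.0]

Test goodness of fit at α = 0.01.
Chi-square goodness of fit test:
H₀: observed counts match expected distribution
H₁: observed counts differ from expected distribution
df = k - 1 = 4
χ² = Σ(O - E)²/E
   = (31 - 33.0)²/33.0 + (30 - 33.0)²/33.0 + (39 - 33.0)²/33.0 + (34 - 33.0)²/33.0 + (31 - 33.0)²/33.0
   = 0.121 + 0.273 + 1.091 + 0.030 + 0.121
   = 1.64
p-value = 0.8022

Since p-value > α = 0.01, we fail to reject H₀.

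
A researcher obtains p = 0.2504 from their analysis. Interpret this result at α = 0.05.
Since p = 0.2504 > α = 0.05, fail to reject H₀.
There is insufficient evidence to reject the null hypothesis; the result is not statistically significant at the 0.05 level.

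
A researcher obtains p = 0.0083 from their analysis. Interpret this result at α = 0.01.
Since p = 0.0083 < α = 0.01, reject H₀.
There is sufficient evidence to reject the null hypothesis; the result is statistically significant at the 0.01 level.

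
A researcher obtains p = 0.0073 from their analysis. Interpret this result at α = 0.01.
Since p = 0.0073 < α = 0.01, reject H₀.
There is sufficient evidence to reject the null hypothesis; the result is statistically significant at the 0.01 level.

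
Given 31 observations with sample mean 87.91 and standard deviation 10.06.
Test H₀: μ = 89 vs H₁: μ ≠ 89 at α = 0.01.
One-sample t-test:
H₀: μ = 89
H₁: μ ≠ 89
df = n - 1 = 30
t = (x̄ - μ₀) / (s/√n) = (87.91 - 89) / (10.06/√31) = -0.603
p-value = 0.5509

Since p-value > α = 0.01, we fail to reject H₀.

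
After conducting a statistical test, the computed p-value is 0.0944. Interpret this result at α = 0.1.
Since p = 0.0944 < α = 0.1, reject H₀.
There is sufficient evidence to reject the null hypothesis; the result is statistically significant at the 0.1 level.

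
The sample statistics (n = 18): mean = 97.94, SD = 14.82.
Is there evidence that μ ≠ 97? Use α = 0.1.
One-sample t-test:
H₀: μ = 97
H₁: μ ≠ 97
df = n - 1 = 17
t = (x̄ - μ₀) / (s/√n) = (97.94 - 97) / (14.82/√18) = 0.269
p-value = 0.7911

Since p-value > α = 0.1, we fail to reject H₀.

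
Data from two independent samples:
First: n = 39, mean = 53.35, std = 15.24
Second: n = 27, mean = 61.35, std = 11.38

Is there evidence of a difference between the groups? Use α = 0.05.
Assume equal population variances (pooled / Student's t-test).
Student's two-sample t-test (equal variances):
H₀: μ₁ = μ₂
H₁: μ₁ ≠ μ₂
df = n₁ + n₂ - 2 = 64
Pooled variance s_p² = [(n₁-1)s₁² + (n₂-1)s₂²] / (n₁ + n₂ - 2) = [(38)(15.24²) + (26)(11.38²)] / 64 = 190.5141
SE = √(s_p²(1/n₁ + 1/n₂)) = √(190.5141 × (1/39 + 1/27)) = 3.4556
t = (x̄₁ - x̄₂) / SE = (53.35 - 61.35) / 3.4556 = -8.00 / 3.4556 = -2.315
p-value = 0.0238

Since p-value < α = 0.05, we reject H₀.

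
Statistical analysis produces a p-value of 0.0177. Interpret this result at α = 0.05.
Since p = 0.0177 < α = 0.05, reject H₀.
There is sufficient evidence to reject the null hypothesis; the result is statistically significant at the 0.05 level.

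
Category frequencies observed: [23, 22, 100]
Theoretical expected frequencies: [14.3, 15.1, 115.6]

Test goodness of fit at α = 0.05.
Chi-square goodness of fit test:
H₀: observed counts match expected distribution
H₁: observed counts differ from expected distribution
df = k - 1 = 2
χ² = Σ(O - E)²/E
   = (23 - 14.3)²/14.3 + (22 - 15.1)²/15.1 + (100 - 115.6)²/115.6
   = 5.293 + 3.153 + 2.105
   = 10.55
p-value = 0.0051

Since p-value < α = 0.05, we reject H₀.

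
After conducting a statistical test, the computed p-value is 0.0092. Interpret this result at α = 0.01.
Since p = 0.0092 < α = 0.01, reject H₀.
There is sufficient evidence to reject the null hypothesis; the result is statistically significant at the 0.01 level.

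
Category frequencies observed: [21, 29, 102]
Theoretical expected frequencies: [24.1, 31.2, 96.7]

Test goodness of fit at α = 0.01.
Chi-square goodness of fit test:
H₀: observed counts match expected distribution
H₁: observed counts differ from expected distribution
df = k - 1 = 2
χ² = Σ(O - E)²/E
   = (21 - 24.1)²/24.1 + (29 - 31.2)²/31.2 + (102 - 96.7)²/96.7
   = 0.399 + 0.155 + 0.290
   = 0.84
p-value = 0.6556

Since p-value > α = 0.01, we fail to reject H₀.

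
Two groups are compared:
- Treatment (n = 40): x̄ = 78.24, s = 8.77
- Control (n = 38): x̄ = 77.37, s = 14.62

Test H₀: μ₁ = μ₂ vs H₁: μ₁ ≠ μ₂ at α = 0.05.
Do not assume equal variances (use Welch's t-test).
Welch's two-sample t-test:
H₀: μ₁ = μ₂
H₁: μ₁ ≠ μ₂
s₁²/n₁ = 8.77²/40 = 1.9228,  s₂²/n₂ = 14.62²/38 = 5.6249
SE = √(s₁²/n₁ + s₂²/n₂) = √(1.9228 + 5.6249) = 2.7473
df (Welch-Satterthwaite) = (s₁²/n₁ + s₂²/n₂)² / [(s₁²/n₁)²/(n₁-1) + (s₂²/n₂)²/(n₂-1)] ≈ 59.97
t = (x̄₁ - x̄₂) / SE = (78.24 - 77.37) / 2.7473 = 0.87 / 2.7473 = 0.317
p-value = 0.7526

Since p-value > α = 0.05, we fail to reject H₀.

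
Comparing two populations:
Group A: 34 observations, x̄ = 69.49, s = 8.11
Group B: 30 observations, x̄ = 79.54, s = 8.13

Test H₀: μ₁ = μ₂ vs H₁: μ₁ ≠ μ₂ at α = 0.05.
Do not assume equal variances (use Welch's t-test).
Welch's two-sample t-test:
H₀: μ₁ = μ₂
H₁: μ₁ ≠ μ₂
s₁²/n₁ = 8.11²/34 = 1.9345,  s₂²/n₂ = 8.13²/30 = 2.2032
SE = √(s₁²/n₁ + s₂²/n₂) = √(1.9345 + 2.2032) = 2.0341
df (Welch-Satterthwaite) = (s₁²/n₁ + s₂²/n₂)² / [(s₁²/n₁)²/(n₁-1) + (s₂²/n₂)²/(n₂-1)] ≈ 60.97
t = (x̄₁ - x̄₂) / SE = (69.49 - 79.54) / 2.0341 = -10.05 / 2.0341 = -4.941
p-value < 0.0001

Since p-value < α = 0.05, we reject H₀.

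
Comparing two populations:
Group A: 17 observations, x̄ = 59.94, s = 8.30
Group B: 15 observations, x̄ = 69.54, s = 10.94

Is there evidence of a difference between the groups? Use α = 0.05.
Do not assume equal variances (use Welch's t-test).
Welch's two-sample t-test:
H₀: μ₁ = μ₂
H₁: μ₁ ≠ μ₂
s₁²/n₁ = 8.30²/17 = 4.0524,  s₂²/n₂ = 10.94²/15 = 7.9789
SE = √(s₁²/n₁ + s₂²/n₂) = √(4.0524 + 7.9789) = 3.4686
df (Welch-Satterthwaite) = (s₁²/n₁ + s₂²/n₂)² / [(s₁²/n₁)²/(n₁-1) + (s₂²/n₂)²/(n₂-1)] ≈ 25.97
t = (x̄₁ - x̄₂) / SE = (59.94 - 69.54) / 3.4686 = -9.60 / 3.4686 = -2.768
p-value = 0.0103

Since p-value < α = 0.05, we reject H₀.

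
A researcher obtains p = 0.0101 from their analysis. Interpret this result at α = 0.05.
Since p = 0.0101 < α = 0.05, reject H₀.
There is sufficient evidence to reject the null hypothesis; the result is statistically significant at the 0.05 level.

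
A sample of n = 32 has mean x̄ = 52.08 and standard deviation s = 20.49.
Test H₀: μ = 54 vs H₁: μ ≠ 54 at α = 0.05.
One-sample t-test:
H₀: μ = 54
H₁: μ ≠ 54
df = n - 1 = 31
t = (x̄ - μ₀) / (s/√n) = (52.08 - 54) / (20.49/√32) = -0.530
p-value = 0.5998

Since p-value > α = 0.05, we fail to reject H₀.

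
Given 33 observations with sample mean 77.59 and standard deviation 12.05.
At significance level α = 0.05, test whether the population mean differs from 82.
One-sample t-test:
H₀: μ = 82
H₁: μ ≠ 82
df = n - 1 = 32
t = (x̄ - μ₀) / (s/√n) = (77.59 - 82) / (12.05/√33) = -2.102
p-value = 0.0435

Since p-value < α = 0.05, we reject H₀.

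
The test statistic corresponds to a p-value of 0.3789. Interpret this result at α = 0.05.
Since p = 0.3789 > α = 0.05, fail to reject H₀.
There is insufficient evidence to reject the null hypothesis; the result is not statistically significant at the 0.05 level.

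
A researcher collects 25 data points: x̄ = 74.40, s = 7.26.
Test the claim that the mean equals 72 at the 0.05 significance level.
One-sample t-test:
H₀: μ = 72
H₁: μ ≠ 72
df = n - 1 = 24
t = (x̄ - μ₀) / (s/√n) = (74.40 - 72) / (7.26/√25) = 1.653
p-value = 0.1114

Since p-value > α = 0.05, we fail to reject H₀.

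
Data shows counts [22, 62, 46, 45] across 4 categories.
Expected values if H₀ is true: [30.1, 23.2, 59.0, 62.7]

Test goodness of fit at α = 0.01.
Chi-square goodness of fit test:
H₀: observed counts match expected distribution
H₁: observed counts differ from expected distribution
df = k - 1 = 3
χ² = Σ(O - E)²/E
   = (22 - 30.1)²/30.1 + (62 - 23.2)²/23.2 + (46 - 59.0)²/59.0 + (45 - 62.7)²/62.7
   = 2.180 + 64.890 + 2.864 + 4.997
   = 74.93
p-value < 0.0001

Since p-value < α = 0.01, we reject H₀.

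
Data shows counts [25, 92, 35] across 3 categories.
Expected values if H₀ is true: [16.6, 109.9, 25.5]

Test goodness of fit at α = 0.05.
Chi-square goodness of fit test:
H₀: observed counts match expected distribution
H₁: observed counts differ from expected distribution
df = k - 1 = 2
χ² = Σ(O - E)²/E
   = (25 - 16.6)²/16.6 + (92 - 109.9)²/109.9 + (35 - 25.5)²/25.5
   = 4.251 + 2.915 + 3.539
   = 10.71
p-value = 0.0047

Since p-value < α = 0.05, we reject H₀.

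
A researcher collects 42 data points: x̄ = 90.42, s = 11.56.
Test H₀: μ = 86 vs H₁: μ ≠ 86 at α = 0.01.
One-sample t-test:
H₀: μ = 86
H₁: μ ≠ 86
df = n - 1 = 41
t = (x̄ - μ₀) / (s/√n) = (90.42 - 86) / (11.56/√42) = 2.478
p-value = 0.0174

Since p-value > α = 0.01, we fail to reject H₀.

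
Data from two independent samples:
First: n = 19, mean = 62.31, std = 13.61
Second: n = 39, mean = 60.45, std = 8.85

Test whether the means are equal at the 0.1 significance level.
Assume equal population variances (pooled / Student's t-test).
Student's two-sample t-test (equal variances):
H₀: μ₁ = μ₂
H₁: μ₁ ≠ μ₂
df = n₁ + n₂ - 2 = 56
Pooled variance s_p² = [(n₁-1)s₁² + (n₂-1)s₂²] / (n₁ + n₂ - 2) = [(18)(13.61²) + (38)(8.85²)] / 56 = 112.6863
SE = √(s_p²(1/n₁ + 1/n₂)) = √(112.6863 × (1/19 + 1/39)) = 2.9699
t = (x̄₁ - x̄₂) / SE = (62.31 - 60.45) / 2.9699 = 1.86 / 2.9699 = 0.626
p-value = 0.5337

Since p-value > α = 0.1, we fail to reject H₀.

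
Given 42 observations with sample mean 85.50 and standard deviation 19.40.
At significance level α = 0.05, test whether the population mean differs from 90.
One-sample t-test:
H₀: μ = 90
H₁: μ ≠ 90
df = n - 1 = 41
t = (x̄ - μ₀) / (s/√n) = (85.50 - 90) / (19.40/√42) = -1.503
p-value = 0.1404

Since p-value > α = 0.05, we fail to reject H₀.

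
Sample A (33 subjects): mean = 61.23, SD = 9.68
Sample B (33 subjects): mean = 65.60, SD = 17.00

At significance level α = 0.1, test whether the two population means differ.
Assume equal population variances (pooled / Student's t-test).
Student's two-sample t-test (equal variances):
H₀: μ₁ = μ₂
H₁: μ₁ ≠ μ₂
df = n₁ + n₂ - 2 = 64
Pooled variance s_p² = [(n₁-1)s₁² + (n₂-1)s₂²] / (n₁ + n₂ - 2) = [(32)(9.68²) + (32)(17.00²)] / 64 = 191.3512
SE = √(s_p²(1/n₁ + 1/n₂)) = √(191.3512 × (1/33 + 1/33)) = 3.4054
t = (x̄₁ - x̄₂) / SE = (61.23 - 65.60) / 3.4054 = -4.37 / 3.4054 = -1.283
p-value = 0.2040

Since p-value > α = 0.1, we fail to reject H₀.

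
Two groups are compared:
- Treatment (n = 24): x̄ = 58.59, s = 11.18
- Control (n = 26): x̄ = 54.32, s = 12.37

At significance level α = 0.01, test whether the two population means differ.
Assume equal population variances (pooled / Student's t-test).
Student's two-sample t-test (equal variances):
H₀: μ₁ = μ₂
H₁: μ₁ ≠ μ₂
df = n₁ + n₂ - 2 = 48
Pooled variance s_p² = [(n₁-1)s₁² + (n₂-1)s₂²] / (n₁ + n₂ - 2) = [(23)(11.18²) + (25)(12.37²)] / 48 = 139.5885
SE = √(s_p²(1/n₁ + 1/n₂)) = √(139.5885 × (1/24 + 1/26)) = 3.3444
t = (x̄₁ - x̄₂) / SE = (58.59 - 54.32) / 3.3444 = 4.27 / 3.3444 = 1.277
p-value = 0.2078

Since p-value > α = 0.01, we fail to reject H₀.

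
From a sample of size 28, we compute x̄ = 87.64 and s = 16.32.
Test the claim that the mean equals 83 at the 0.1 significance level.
One-sample t-test:
H₀: μ = 83
H₁: μ ≠ 83
df = n - 1 = 27
t = (x̄ - μ₀) / (s/√n) = (87.64 - 83) / (16.32/√28) = 1.504
p-value = 0.1441

Since p-value > α = 0.1, we fail to reject H₀.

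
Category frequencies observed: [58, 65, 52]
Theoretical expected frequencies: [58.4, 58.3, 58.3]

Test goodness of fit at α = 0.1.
Chi-square goodness of fit test:
H₀: observed counts match expected distribution
H₁: observed counts differ from expected distribution
df = k - 1 = 2
χ² = Σ(O - E)²/E
   = (58 - 58.4)²/58.4 + (65 - 58.3)²/58.3 + (52 - 58.3)²/58.3
   = 0.003 + 0.770 + 0.681
   = 1.45
p-value = 0.4835

Since p-value > α = 0.1, we fail to reject H₀.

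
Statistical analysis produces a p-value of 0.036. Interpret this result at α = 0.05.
Since p = 0.036 < α = 0.05, reject H₀.
There is sufficient evidence to reject the null hypothesis; the result is statistically significant at the 0.05 level.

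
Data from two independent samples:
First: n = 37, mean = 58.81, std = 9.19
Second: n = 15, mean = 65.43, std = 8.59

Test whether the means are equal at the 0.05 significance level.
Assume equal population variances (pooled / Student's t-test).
Student's two-sample t-test (equal variances):
H₀: μ₁ = μ₂
H₁: μ₁ ≠ μ₂
df = n₁ + n₂ - 2 = 50
Pooled variance s_p² = [(n₁-1)s₁² + (n₂-1)s₂²] / (n₁ + n₂ - 2) = [(36)(9.19²) + (14)(8.59²)] / 50 = 81.4691
SE = √(s_p²(1/n₁ + 1/n₂)) = √(81.4691 × (1/37 + 1/15)) = 2.7628
t = (x̄₁ - x̄₂) / SE = (58.81 - 65.43) / 2.7628 = -6.62 / 2.7628 = -2.396
p-value = 0.0204

Since p-value < α = 0.05, we reject H₀.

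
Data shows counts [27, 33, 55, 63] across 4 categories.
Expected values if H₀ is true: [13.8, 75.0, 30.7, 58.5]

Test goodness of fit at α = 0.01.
Chi-square goodness of fit test:
H₀: observed counts match expected distribution
H₁: observed counts differ from expected distribution
df = k - 1 = 3
χ² = Σ(O - E)²/E
   = (27 - 13.8)²/13.8 + (33 - 75.0)²/75.0 + (55 - 30.7)²/30.7 + (63 - 58.5)²/58.5
   = 12.626 + 23.520 + 19.234 + 0.346
   = 55.73
p-value < 0.0001

Since p-value < α = 0.01, we reject H₀.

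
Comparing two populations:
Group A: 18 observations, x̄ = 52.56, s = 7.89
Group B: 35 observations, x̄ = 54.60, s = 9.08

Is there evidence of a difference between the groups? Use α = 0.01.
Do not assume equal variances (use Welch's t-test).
Welch's two-sample t-test:
H₀: μ₁ = μ₂
H₁: μ₁ ≠ μ₂
s₁²/n₁ = 7.89²/18 = 3.4584,  s₂²/n₂ = 9.08²/35 = 2.3556
SE = √(s₁²/n₁ + s₂²/n₂) = √(3.4584 + 2.3556) = 2.4112
df (Welch-Satterthwaite) = (s₁²/n₁ + s₂²/n₂)² / [(s₁²/n₁)²/(n₁-1) + (s₂²/n₂)²/(n₂-1)] ≈ 39.00
t = (x̄₁ - x̄₂) / SE = (52.56 - 54.60) / 2.4112 = -2.04 / 2.4112 = -0.846
p-value = 0.4027

Since p-value > α = 0.01, we fail to reject H₀.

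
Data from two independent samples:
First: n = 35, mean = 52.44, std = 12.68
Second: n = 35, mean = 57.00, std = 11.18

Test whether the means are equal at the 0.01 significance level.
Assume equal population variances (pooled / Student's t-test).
Student's two-sample t-test (equal variances):
H₀: μ₁ = μ₂
H₁: μ₁ ≠ μ₂
df = n₁ + n₂ - 2 = 68
Pooled variance s_p² = [(n₁-1)s₁² + (n₂-1)s₂²] / (n₁ + n₂ - 2) = [(34)(12.68²) + (34)(11.18²)] / 68 = 142.8874
SE = √(s_p²(1/n₁ + 1/n₂)) = √(142.8874 × (1/35 + 1/35)) = 2.8574
t = (x̄₁ - x̄₂) / SE = (52.44 - 57.00) / 2.8574 = -4.56 / 2.8574 = -1.596
p-value = 0.1152

Since p-value > α = 0.01, we fail to reject H₀.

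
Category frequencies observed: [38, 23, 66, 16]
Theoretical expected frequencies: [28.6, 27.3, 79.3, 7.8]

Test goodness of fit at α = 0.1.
Chi-square goodness of fit test:
H₀: observed counts match expected distribution
H₁: observed counts differ from expected distribution
df = k - 1 = 3
χ² = Σ(O - E)²/E
   = (38 - 28.6)²/28.6 + (23 - 27.3)²/27.3 + (66 - 79.3)²/79.3 + (16 - 7.8)²/7.8
   = 3.090 + 0.677 + 2.231 + 8.621
   = 14.62
p-value = 0.0022

Since p-value < α = 0.1, we reject H₀.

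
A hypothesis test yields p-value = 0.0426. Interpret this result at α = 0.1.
Since p = 0.0426 < α = 0.1, reject H₀.
There is sufficient evidence to reject the null hypothesis; the result is statistically significant at the 0.1 level.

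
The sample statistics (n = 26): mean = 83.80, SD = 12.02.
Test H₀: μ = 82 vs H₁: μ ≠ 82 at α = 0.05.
One-sample t-test:
H₀: μ = 82
H₁: μ ≠ 82
df = n - 1 = 25
t = (x̄ - μ₀) / (s/√n) = (83.80 - 82) / (12.02/√26) = 0.764
p-value = 0.4523

Since p-value > α = 0.05, we fail to reject H₀.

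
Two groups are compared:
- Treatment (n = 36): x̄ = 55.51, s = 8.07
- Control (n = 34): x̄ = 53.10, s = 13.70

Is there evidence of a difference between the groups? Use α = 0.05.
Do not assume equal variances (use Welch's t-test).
Welch's two-sample t-test:
H₀: μ₁ = μ₂
H₁: μ₁ ≠ μ₂
s₁²/n₁ = 8.07²/36 = 1.8090,  s₂²/n₂ = 13.70²/34 = 5.5203
SE = √(s₁²/n₁ + s₂²/n₂) = √(1.8090 + 5.5203) = 2.7073
df (Welch-Satterthwaite) = (s₁²/n₁ + s₂²/n₂)² / [(s₁²/n₁)²/(n₁-1) + (s₂²/n₂)²/(n₂-1)] ≈ 52.82
t = (x̄₁ - x̄₂) / SE = (55.51 - 53.10) / 2.7073 = 2.41 / 2.7073 = 0.890
p-value = 0.3774

Since p-value > α = 0.05, we fail to reject H₀.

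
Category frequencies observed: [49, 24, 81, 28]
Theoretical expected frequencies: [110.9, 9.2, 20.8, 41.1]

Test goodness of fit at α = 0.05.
Chi-square goodness of fit test:
H₀: observed counts match expected distribution
H₁: observed counts differ from expected distribution
df = k - 1 = 3
χ² = Σ(O - E)²/E
   = (49 - 110.9)²/110.9 + (24 - 9.2)²/9.2 + (81 - 20.8)²/20.8 + (28 - 41.1)²/41.1
   = 34.550 + 23.809 + 174.233 + 4.175
   = 236.77
p-value < 0.0001

Since p-value < α = 0.05, we reject H₀.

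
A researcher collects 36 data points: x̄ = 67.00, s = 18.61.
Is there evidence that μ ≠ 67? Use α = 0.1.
One-sample t-test:
H₀: μ = 67
H₁: μ ≠ 67
df = n - 1 = 35
t = (x̄ - μ₀) / (s/√n) = (67.00 - 67) / (18.61/√36) = 0.000
p-value = 1.0000

Since p-value > α = 0.1, we fail to reject H₀.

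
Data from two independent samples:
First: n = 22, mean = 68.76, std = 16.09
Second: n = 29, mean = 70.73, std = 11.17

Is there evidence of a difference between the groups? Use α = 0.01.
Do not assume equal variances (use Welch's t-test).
Welch's two-sample t-test:
H₀: μ₁ = μ₂
H₁: μ₁ ≠ μ₂
s₁²/n₁ = 16.09²/22 = 11.7676,  s₂²/n₂ = 11.17²/29 = 4.3024
SE = √(s₁²/n₁ + s₂²/n₂) = √(11.7676 + 4.3024) = 4.0087
df (Welch-Satterthwaite) = (s₁²/n₁ + s₂²/n₂)² / [(s₁²/n₁)²/(n₁-1) + (s₂²/n₂)²/(n₂-1)] ≈ 35.59
t = (x̄₁ - x̄₂) / SE = (68.76 - 70.73) / 4.0087 = -1.97 / 4.0087 = -0.491
p-value = 0.6261

Since p-value > α = 0.01, we fail to reject H₀.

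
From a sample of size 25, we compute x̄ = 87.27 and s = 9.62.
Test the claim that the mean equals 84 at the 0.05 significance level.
One-sample t-test:
H₀: μ = 84
H₁: μ ≠ 84
df = n - 1 = 24
t = (x̄ - μ₀) / (s/√n) = (87.27 - 84) / (9.62/√25) = 1.700
p-value = 0.1021

Since p-value > α = 0.05, we fail to reject H₀.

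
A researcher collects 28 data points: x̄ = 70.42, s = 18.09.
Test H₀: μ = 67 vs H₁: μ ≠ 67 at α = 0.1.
One-sample t-test:
H₀: μ = 67
H₁: μ ≠ 67
df = n - 1 = 27
t = (x̄ - μ₀) / (s/√n) = (70.42 - 67) / (18.09/√28) = 1.000
p-value = 0.3260

Since p-value > α = 0.1, we fail to reject H₀.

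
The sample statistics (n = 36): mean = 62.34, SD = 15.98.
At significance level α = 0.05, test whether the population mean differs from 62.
One-sample t-test:
H₀: μ = 62
H₁: μ ≠ 62
df = n - 1 = 35
t = (x̄ - μ₀) / (s/√n) = (62.34 - 62) / (15.98/√36) = 0.128
p-value = 0.8991

Since p-value > α = 0.05, we fail to reject H₀.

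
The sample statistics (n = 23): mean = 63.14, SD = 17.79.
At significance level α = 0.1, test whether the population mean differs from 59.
One-sample t-test:
H₀: μ = 59
H₁: μ ≠ 59
df = n - 1 = 22
t = (x̄ - μ₀) / (s/√n) = (63.14 - 59) / (17.79/√23) = 1.116
p-value = 0.2764

Since p-value > α = 0.1, we fail to reject H₀.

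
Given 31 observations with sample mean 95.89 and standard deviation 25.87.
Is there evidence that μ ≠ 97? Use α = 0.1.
One-sample t-test:
H₀: μ = 97
H₁: μ ≠ 97
df = n - 1 = 30
t = (x̄ - μ₀) / (s/√n) = (95.89 - 97) / (25.87/√31) = -0.239
p-value = 0.8128

Since p-value > α = 0.1, we fail to reject H₀.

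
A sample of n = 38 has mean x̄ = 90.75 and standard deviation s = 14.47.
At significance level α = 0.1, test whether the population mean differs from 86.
One-sample t-test:
H₀: μ = 86
H₁: μ ≠ 86
df = n - 1 = 37
t = (x̄ - μ₀) / (s/√n) = (90.75 - 86) / (14.47/√38) = 2.024
p-value = 0.0503

Since p-value < α = 0.1, we reject H₀.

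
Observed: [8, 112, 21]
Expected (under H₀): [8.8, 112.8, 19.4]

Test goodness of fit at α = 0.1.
Chi-square goodness of fit test:
H₀: observed counts match expected distribution
H₁: observed counts differ from expected distribution
df = k - 1 = 2
χ² = Σ(O - E)²/E
   = (8 - 8.8)²/8.8 + (112 - 112.8)²/112.8 + (21 - 19.4)²/19.4
   = 0.073 + 0.006 + 0.132
   = 0.21
p-value = 0.9002

Since p-value > α = 0.1, we fail to reject H₀.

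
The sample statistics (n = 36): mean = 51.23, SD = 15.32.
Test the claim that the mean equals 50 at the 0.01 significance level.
One-sample t-test:
H₀: μ = 50
H₁: μ ≠ 50
df = n - 1 = 35
t = (x̄ - μ₀) / (s/√n) = (51.23 - 50) / (15.32/√36) = 0.482
p-value = 0.6330

Since p-value > α = 0.01, we fail to reject H₀.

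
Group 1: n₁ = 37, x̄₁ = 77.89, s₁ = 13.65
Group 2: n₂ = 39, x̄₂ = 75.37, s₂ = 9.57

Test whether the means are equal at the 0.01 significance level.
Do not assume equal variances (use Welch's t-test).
Welch's two-sample t-test:
H₀: μ₁ = μ₂
H₁: μ₁ ≠ μ₂
s₁²/n₁ = 13.65²/37 = 5.0357,  s₂²/n₂ = 9.57²/39 = 2.3483
SE = √(s₁²/n₁ + s₂²/n₂) = √(5.0357 + 2.3483) = 2.7174
df (Welch-Satterthwaite) = (s₁²/n₁ + s₂²/n₂)² / [(s₁²/n₁)²/(n₁-1) + (s₂²/n₂)²/(n₂-1)] ≈ 64.18
t = (x̄₁ - x̄₂) / SE = (77.89 - 75.37) / 2.7174 = 2.52 / 2.7174 = 0.927
p-value = 0.3572

Since p-value > α = 0.01, we fail to reject H₀.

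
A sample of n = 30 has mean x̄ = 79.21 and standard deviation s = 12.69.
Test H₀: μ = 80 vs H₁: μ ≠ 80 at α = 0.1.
One-sample t-test:
H₀: μ = 80
H₁: μ ≠ 80
df = n - 1 = 29
t = (x̄ - μ₀) / (s/√n) = (79.21 - 80) / (12.69/√30) = -0.341
p-value = 0.7356

Since p-value > α = 0.1, we fail to reject H₀.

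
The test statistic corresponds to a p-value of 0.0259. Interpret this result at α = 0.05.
Since p = 0.0259 < α = 0.05, reject H₀.
There is sufficient evidence to reject the null hypothesis; the result is statistically significant at the 0.05 level.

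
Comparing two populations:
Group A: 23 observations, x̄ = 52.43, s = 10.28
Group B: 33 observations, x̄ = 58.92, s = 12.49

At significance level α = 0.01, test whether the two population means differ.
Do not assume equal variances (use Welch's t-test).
Welch's two-sample t-test:
H₀: μ₁ = μ₂
H₁: μ₁ ≠ μ₂
s₁²/n₁ = 10.28²/23 = 4.5947,  s₂²/n₂ = 12.49²/33 = 4.7273
SE = √(s₁²/n₁ + s₂²/n₂) = √(4.5947 + 4.7273) = 3.0532
df (Welch-Satterthwaite) = (s₁²/n₁ + s₂²/n₂)² / [(s₁²/n₁)²/(n₁-1) + (s₂²/n₂)²/(n₂-1)] ≈ 52.41
t = (x̄₁ - x̄₂) / SE = (52.43 - 58.92) / 3.0532 = -6.49 / 3.0532 = -2.126
p-value = 0.0383

Since p-value > α = 0.01, we fail to reject H₀.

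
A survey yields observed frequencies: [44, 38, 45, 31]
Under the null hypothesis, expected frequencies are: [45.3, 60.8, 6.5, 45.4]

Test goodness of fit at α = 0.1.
Chi-square goodness of fit test:
H₀: observed counts match expected distribution
H₁: observed counts differ from expected distribution
df = k - 1 = 3
χ² = Σ(O - E)²/E
   = (44 - 45.3)²/45.3 + (38 - 60.8)²/60.8 + (45 - 6.5)²/6.5 + (31 - 45.4)²/45.4
   = 0.037 + 8.550 + 228.038 + 4.567
   = 241.19
p-value < 0.0001

Since p-value < α = 0.1, we reject H₀.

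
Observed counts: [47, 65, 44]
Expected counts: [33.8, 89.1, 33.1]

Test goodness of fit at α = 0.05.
Chi-square goodness of fit test:
H₀: observed counts match expected distribution
H₁: observed counts differ from expected distribution
df = k - 1 = 2
χ² = Σ(O - E)²/E
   = (47 - 33.8)²/33.8 + (65 - 89.1)²/89.1 + (44 - 33.1)²/33.1
   = 5.155 + 6.519 + 3.589
   = 15.26
p-value = 0.0005

Since p-value < α = 0.05, we reject H₀.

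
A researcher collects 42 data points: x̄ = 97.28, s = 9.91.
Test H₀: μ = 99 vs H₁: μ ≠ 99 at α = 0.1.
One-sample t-test:
H₀: μ = 99
H₁: μ ≠ 99
df = n - 1 = 41
t = (x̄ - μ₀) / (s/√n) = (97.28 - 99) / (9.91/√42) = -1.125
p-value = 0.2672

Since p-value > α = 0.1, we fail to reject H₀.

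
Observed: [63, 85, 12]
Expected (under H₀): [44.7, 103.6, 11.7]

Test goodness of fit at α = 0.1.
Chi-square goodness of fit test:
H₀: observed counts match expected distribution
H₁: observed counts differ from expected distribution
df = k - 1 = 2
χ² = Σ(O - E)²/E
   = (63 - 44.7)²/44.7 + (85 - 103.6)²/103.6 + (12 - 11.7)²/11.7
   = 7.492 + 3.339 + 0.008
   = 10.84
p-value = 0.0044

Since p-value < α = 0.1, we reject H₀.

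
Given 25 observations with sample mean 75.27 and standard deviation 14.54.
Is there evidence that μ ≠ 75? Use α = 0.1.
One-sample t-test:
H₀: μ = 75
H₁: μ ≠ 75
df = n - 1 = 24
t = (x̄ - μ₀) / (s/√n) = (75.27 - 75) / (14.54/√25) = 0.093
p-value = 0.9268

Since p-value > α = 0.1, we fail to reject H₀.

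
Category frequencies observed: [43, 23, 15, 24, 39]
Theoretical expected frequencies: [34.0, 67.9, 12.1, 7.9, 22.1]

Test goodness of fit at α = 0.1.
Chi-square goodness of fit test:
H₀: observed counts match expected distribution
H₁: observed counts differ from expected distribution
df = k - 1 = 4
χ² = Σ(O - E)²/E
   = (43 - 34.0)²/34.0 + (23 - 67.9)²/67.9 + (15 - 12.1)²/12.1 + (24 - 7.9)²/7.9 + (39 - 22.1)²/22.1
   = 2.382 + 29.691 + 0.695 + 32.811 + 12.924
   = 78.50
p-value < 0.0001

Since p-value < α = 0.1, we reject H₀.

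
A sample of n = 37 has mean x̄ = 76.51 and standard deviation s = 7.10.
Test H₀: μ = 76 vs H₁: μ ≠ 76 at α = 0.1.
One-sample t-test:
H₀: μ = 76
H₁: μ ≠ 76
df = n - 1 = 36
t = (x̄ - μ₀) / (s/√n) = (76.51 - 76) / (7.10/√37) = 0.437
p-value = 0.6648

Since p-value > α = 0.1, we fail to reject H₀.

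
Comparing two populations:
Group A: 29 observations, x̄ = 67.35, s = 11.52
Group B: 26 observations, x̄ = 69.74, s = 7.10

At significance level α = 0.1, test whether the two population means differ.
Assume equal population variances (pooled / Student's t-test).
Student's two-sample t-test (equal variances):
H₀: μ₁ = μ₂
H₁: μ₁ ≠ μ₂
df = n₁ + n₂ - 2 = 53
Pooled variance s_p² = [(n₁-1)s₁² + (n₂-1)s₂²] / (n₁ + n₂ - 2) = [(28)(11.52²) + (25)(7.10²)] / 53 = 93.8895
SE = √(s_p²(1/n₁ + 1/n₂)) = √(93.8895 × (1/29 + 1/26)) = 2.6170
t = (x̄₁ - x̄₂) / SE = (67.35 - 69.74) / 2.6170 = -2.39 / 2.6170 = -0.913
p-value = 0.3652

Since p-value > α = 0.1, we fail to reject H₀.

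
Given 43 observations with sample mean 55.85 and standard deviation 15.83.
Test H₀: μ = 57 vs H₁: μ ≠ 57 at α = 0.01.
One-sample t-test:
H₀: μ = 57
H₁: μ ≠ 57
df = n - 1 = 42
t = (x̄ - μ₀) / (s/√n) = (55.85 - 57) / (15.83/√43) = -0.476
p-value = 0.6363

Since p-value > α = 0.01, we fail to reject H₀.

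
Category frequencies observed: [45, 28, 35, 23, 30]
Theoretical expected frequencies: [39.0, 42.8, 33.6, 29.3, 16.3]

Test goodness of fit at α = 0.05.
Chi-square goodness of fit test:
H₀: observed counts match expected distribution
H₁: observed counts differ from expected distribution
df = k - 1 = 4
χ² = Σ(O - E)²/E
   = (45 - 39.0)²/39.0 + (28 - 42.8)²/42.8 + (35 - 33.6)²/33.6 + (23 - 29.3)²/29.3 + (30 - 16.3)²/16.3
   = 0.923 + 5.118 + 0.058 + 1.355 + 11.515
   = 18.97
p-value = 0.0008

Since p-value < α = 0.05, we reject H₀.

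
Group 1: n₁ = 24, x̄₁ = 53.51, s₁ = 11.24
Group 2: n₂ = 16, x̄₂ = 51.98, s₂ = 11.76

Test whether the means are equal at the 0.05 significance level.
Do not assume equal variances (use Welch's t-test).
Welch's two-sample t-test:
H₀: μ₁ = μ₂
H₁: μ₁ ≠ μ₂
s₁²/n₁ = 11.24²/24 = 5.2641,  s₂²/n₂ = 11.76²/16 = 8.6436
SE = √(s₁²/n₁ + s₂²/n₂) = √(5.2641 + 8.6436) = 3.7293
df (Welch-Satterthwaite) = (s₁²/n₁ + s₂²/n₂)² / [(s₁²/n₁)²/(n₁-1) + (s₂²/n₂)²/(n₂-1)] ≈ 31.27
t = (x̄₁ - x̄₂) / SE = (53.51 - 51.98) / 3.7293 = 1.53 / 3.7293 = 0.410
p-value = 0.6844

Since p-value > α = 0.05, we fail to reject H₀.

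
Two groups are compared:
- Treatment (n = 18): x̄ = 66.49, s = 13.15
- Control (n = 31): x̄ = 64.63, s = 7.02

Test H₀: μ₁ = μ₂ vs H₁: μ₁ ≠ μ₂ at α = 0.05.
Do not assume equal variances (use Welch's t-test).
Welch's two-sample t-test:
H₀: μ₁ = μ₂
H₁: μ₁ ≠ μ₂
s₁²/n₁ = 13.15²/18 = 9.6068,  s₂²/n₂ = 7.02²/31 = 1.5897
SE = √(s₁²/n₁ + s₂²/n₂) = √(9.6068 + 1.5897) = 3.3461
df (Welch-Satterthwaite) = (s₁²/n₁ + s₂²/n₂)² / [(s₁²/n₁)²/(n₁-1) + (s₂²/n₂)²/(n₂-1)] ≈ 22.74
t = (x̄₁ - x̄₂) / SE = (66.49 - 64.63) / 3.3461 = 1.86 / 3.3461 = 0.556
p-value = 0.5837

Since p-value > α = 0.05, we fail to reject H₀.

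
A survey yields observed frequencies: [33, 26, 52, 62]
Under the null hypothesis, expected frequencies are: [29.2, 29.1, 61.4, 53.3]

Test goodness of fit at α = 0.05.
Chi-square goodness of fit test:
H₀: observed counts match expected distribution
H₁: observed counts differ from expected distribution
df = k - 1 = 3
χ² = Σ(O - E)²/E
   = (33 - 29.2)²/29.2 + (26 - 29.1)²/29.1 + (52 - 61.4)²/61.4 + (62 - 53.3)²/53.3
   = 0.495 + 0.330 + 1.439 + 1.420
   = 3.68
p-value = 0.2977

Since p-value > α = 0.05, we fail to reject H₀.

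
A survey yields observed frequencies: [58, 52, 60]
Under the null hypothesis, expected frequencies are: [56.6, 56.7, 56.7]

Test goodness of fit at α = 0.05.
Chi-square goodness of fit test:
H₀: observed counts match expected distribution
H₁: observed counts differ from expected distribution
df = k - 1 = 2
χ² = Σ(O - E)²/E
   = (58 - 56.6)²/56.6 + (52 - 56.7)²/56.7 + (60 - 56.7)²/56.7
   = 0.035 + 0.390 + 0.192
   = 0.62
p-value = 0.7348

Since p-value > α = 0.05, we fail to reject H₀.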